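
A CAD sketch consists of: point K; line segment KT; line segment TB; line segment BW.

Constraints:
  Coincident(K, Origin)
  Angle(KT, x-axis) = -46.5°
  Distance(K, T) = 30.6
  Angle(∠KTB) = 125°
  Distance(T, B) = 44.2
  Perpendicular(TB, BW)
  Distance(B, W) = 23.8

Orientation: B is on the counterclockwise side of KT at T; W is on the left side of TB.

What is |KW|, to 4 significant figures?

61.76

K is at the origin; KT runs at -46.5° with length 30.6, so T = 30.6·(cos -46.5°, sin -46.5°) = (21.06, -22.20). ∠KTB = 125.0°, so TB runs at -46.5° + (180° − 125.0°) = 8.500° from the x-axis; with |TB| = 44.2, B = T + 44.2·(cos 8.500°, sin 8.500°) = (64.78, -15.66). TB is perpendicular to BW; with |BW| = 23.8 on the left of TB, W = B + 23.8·(-0.1478, 0.9890) = (61.26, 7.875). Then |KW| = |W − K| = 61.76.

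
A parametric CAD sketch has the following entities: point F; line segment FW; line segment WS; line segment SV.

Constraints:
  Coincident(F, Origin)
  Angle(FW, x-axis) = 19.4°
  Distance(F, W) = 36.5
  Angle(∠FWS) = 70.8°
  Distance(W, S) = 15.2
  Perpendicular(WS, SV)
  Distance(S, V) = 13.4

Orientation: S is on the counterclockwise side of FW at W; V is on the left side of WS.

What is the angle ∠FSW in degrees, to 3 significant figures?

84.7°

F is at the origin; FW runs at 19.4° with length 36.5, so W = 36.5·(cos 19.4°, sin 19.4°) = (34.4, 12.1). ∠FWS = 70.8°, so WS runs at 19.4° + (180° − 70.8°) = 129° from the x-axis; with |WS| = 15.2, S = W + 15.2·(cos 129°, sin 129°) = (24.9, 24.0). Then cos ∠FSW = SF·SW / (|SF||SW|), giving 84.7°.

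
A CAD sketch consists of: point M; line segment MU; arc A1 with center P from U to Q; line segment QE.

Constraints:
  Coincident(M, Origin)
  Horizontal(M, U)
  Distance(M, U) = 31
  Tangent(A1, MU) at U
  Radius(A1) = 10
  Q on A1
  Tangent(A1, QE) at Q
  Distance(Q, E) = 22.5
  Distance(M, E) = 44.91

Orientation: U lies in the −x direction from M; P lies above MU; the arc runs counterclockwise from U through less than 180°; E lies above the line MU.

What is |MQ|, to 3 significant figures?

25.3

Checks: |PQ| = 10.00 ✓; ∠(PQ, QE) = 90.00° ✓; |QE| = 22.50 ✓; |ME| = 44.91 ✓.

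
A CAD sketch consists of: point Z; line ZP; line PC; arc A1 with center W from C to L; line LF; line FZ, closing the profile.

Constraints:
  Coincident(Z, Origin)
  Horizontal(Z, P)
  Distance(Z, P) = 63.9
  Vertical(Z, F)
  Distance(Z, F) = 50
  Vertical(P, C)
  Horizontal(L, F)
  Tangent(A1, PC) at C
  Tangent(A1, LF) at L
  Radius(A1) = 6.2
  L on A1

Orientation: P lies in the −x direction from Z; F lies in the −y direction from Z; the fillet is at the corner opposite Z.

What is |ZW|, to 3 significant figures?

72.4

Z is at the origin; Z and P share the same y with |ZP| = 63.9 and P on the −x side, so P = (-63.9, 0.00). ZF is vertical with |ZF| = 50.0 and F on the −y side, so F = (0.00, -50.0). The virtual corner opposite Z is at (-63.9, -50.0). Tangency of A1 to PC means the radius WC is perpendicular to PC and since A1 is tangent to LF there, WL ⟂ LF, with radius 6.2, so the center W sits 6.2 in from both sides at W = (-57.7, -43.8). Then |ZW| = |W − Z| = 72.4.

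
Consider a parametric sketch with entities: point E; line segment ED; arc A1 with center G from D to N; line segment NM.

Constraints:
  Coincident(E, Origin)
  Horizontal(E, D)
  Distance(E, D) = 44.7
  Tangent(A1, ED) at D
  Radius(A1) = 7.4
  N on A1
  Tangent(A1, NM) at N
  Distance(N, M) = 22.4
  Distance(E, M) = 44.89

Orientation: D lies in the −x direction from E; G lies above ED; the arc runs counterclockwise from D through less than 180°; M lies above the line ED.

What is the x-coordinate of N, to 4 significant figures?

-37.36

Checks: |GN| = 7.400 ✓; ∠(GN, NM) = 90.00° ✓; |NM| = 22.40 ✓; |EM| = 44.89 ✓.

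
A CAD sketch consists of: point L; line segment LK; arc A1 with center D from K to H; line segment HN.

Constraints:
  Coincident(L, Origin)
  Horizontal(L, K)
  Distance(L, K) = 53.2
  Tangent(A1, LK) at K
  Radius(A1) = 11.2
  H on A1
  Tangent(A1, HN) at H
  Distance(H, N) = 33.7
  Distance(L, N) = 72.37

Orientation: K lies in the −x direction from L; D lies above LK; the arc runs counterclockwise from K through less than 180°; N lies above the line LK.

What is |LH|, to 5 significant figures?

45.476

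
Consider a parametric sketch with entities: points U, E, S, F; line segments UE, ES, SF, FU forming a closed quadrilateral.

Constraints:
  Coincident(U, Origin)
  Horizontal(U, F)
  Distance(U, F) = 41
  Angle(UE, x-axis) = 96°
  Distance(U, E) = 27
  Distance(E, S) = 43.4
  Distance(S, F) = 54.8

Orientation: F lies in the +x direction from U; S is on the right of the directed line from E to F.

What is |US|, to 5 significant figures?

19.443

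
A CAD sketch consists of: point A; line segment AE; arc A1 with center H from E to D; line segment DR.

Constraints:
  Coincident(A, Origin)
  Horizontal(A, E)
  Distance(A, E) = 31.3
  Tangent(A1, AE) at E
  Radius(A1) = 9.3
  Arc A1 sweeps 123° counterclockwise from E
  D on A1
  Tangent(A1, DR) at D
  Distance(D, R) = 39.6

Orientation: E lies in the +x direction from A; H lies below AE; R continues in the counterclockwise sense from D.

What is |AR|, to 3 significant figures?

65.5

On A1, E sits at bearing 90° from H; a 123° counterclockwise sweep puts D at bearing 213°, so D = H + 9.3·(cos 213°, sin 213°) = (23.5, -14.4). The tangent condition forces HD to be normal to DR, so DR runs along (−sin 213°, cos 213°); with |DR| = 39.6, R = (45.1, -47.6). Then |AR| = |R − A| = 65.5.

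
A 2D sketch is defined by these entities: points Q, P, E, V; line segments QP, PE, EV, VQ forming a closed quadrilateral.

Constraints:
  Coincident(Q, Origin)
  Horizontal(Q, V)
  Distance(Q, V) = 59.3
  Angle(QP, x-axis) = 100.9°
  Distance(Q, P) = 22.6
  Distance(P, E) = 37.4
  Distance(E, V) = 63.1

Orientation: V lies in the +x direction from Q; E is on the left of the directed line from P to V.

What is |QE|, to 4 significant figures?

54.11

Q is at the origin; QV is horizontal with |QV| = 59.3 and V in +x, so V = (59.3, 0). QP runs at 100.9° with |QP| = 22.6, so P = (-4.274, 22.19). E is determined by |PE| = 37.4 and |EV| = 63.1 together: it lies at the intersection of circle(P, 37.4) and circle(V, 63.1). With |PV| = 67.34, the foot of the radical line on PV is 14.49 from P and the perpendicular offset is √(37.4² − 14.49²) = 34.48. Taking the left-of-PV solution: E = (20.77, 49.97).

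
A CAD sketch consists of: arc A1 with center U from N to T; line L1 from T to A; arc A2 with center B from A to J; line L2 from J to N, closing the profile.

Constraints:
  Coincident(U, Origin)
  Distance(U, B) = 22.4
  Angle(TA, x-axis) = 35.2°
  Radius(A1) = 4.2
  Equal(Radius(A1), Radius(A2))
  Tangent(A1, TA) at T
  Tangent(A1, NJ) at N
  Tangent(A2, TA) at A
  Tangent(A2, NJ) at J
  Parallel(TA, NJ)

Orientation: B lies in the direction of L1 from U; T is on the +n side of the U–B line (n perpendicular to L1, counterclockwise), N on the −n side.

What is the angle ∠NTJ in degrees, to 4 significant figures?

69.44°

The slot axis is L1's direction at 35.2°, so u = (cos 35.2°, sin 35.2°) = (0.8171, 0.5764) and n = (−sin 35.2°, cos 35.2°) = (-0.5764, 0.8171). U is at the origin and B lies 22.4 along u from U, so B = 22.4·u = (18.30, 12.91). Tangency of A1 to both parallel lines with radius 4.2 puts T and N at U ± 4.2·n: T = (-2.421, 3.432), N = (2.421, -3.432). Equal radii place A and J the same way about B: A = B + 4.2·n = (15.88, 16.34), J = B − 4.2·n = (20.73, 9.480). Then cos ∠NTJ = TN·TJ / (|TN||TJ|), giving 69.44°.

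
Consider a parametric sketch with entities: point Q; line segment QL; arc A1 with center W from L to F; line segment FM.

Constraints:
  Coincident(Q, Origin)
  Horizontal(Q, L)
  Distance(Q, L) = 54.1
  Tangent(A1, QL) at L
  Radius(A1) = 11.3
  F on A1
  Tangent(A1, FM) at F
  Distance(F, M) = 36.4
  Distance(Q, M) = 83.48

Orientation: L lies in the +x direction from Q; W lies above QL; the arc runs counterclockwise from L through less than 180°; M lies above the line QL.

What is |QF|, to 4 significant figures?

66.08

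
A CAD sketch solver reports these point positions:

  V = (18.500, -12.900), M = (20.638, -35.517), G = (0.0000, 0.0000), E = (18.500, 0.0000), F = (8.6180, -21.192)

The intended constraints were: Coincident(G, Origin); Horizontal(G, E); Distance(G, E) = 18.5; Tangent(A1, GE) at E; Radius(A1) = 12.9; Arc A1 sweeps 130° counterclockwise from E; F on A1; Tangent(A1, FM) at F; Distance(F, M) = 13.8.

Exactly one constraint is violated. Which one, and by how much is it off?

Distance(F, M) = 13.8 — off by 4.90.

G = (0.00, 0.00) ✓; G.y = 0.00, E.y = 0.00 ✓; |GE| = 18.50 ✓; ∠(VE, EG) = 90.00° ✓; |VE| = 12.90 ✓; bearing(V→F) − bearing(V→E) = 130.0° ✓; |VF| = 12.90 ✓; ∠(VF, FM) = 90.00° ✓; |FM| = 18.70 ✗.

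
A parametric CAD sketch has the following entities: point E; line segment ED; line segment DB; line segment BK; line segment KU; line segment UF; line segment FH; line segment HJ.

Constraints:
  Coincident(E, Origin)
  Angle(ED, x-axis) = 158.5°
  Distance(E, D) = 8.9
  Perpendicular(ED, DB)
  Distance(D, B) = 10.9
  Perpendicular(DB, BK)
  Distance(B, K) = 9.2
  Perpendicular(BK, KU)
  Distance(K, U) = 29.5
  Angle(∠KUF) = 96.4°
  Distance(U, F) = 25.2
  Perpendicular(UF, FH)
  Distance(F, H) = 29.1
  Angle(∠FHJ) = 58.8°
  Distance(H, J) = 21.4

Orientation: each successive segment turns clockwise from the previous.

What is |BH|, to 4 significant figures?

19.39

E is at the origin; ED runs at 158.5° with length 8.9, so D = (-8.281, 3.262). The perpendicularity gives DB at right angles to ED, so DB runs at 68.50°; with |DB| = 10.9, B = (-4.286, 13.40). DB ⟂ BK, so BK runs at -21.50°; with |BK| = 9.2, K = (4.274, 10.03). BK ⟂ KU, so KU runs at -111.5°; with |KU| = 29.5, U = (-6.538, -17.42). ∠KUF = 96.4° gives UF at 164.9° from the x-axis; with |UF| = 25.2, F = (-30.87, -10.85). The perpendicularity gives FH at right angles to UF, so FH runs at 74.90°; with |FH| = 29.1, H = (-23.29, 17.24). Then |BH| = |H − B| = 19.39.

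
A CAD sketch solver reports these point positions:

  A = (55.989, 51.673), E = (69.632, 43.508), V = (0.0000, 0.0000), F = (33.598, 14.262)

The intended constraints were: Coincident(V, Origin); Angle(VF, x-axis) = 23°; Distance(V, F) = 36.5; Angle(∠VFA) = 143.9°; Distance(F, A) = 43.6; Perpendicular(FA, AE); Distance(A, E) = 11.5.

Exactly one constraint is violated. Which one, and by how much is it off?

Distance(A, E) = 11.5 — off by 4.40.

V = (0.00, 0.00) ✓; VF at 23.00° ✓; |VF| = 36.50 ✓; ∠VFA = 143.9° ✓; |FA| = 43.60 ✓; ∠(FA, AE) = 90.00° ✓; |AE| = 15.90 ✗.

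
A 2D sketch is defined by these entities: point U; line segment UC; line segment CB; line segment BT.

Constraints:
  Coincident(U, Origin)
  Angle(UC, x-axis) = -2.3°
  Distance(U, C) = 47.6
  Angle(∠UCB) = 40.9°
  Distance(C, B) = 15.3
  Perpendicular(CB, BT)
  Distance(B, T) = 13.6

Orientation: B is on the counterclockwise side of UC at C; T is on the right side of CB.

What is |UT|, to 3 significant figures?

49.3

U is at the origin; UC runs at -2.3° with length 47.6, so C = 47.6·(cos -2.3°, sin -2.3°) = (47.6, -1.91). ∠UCB = 40.9°, so CB runs at -2.3° + (180° − 40.9°) = 137° from the x-axis; with |CB| = 15.3, B = C + 15.3·(cos 137°, sin 137°) = (36.4, 8.56). CB ⟂ BT; with |BT| = 13.6 on the right of CB, T = B + 13.6·(0.685, 0.729) = (45.7, 18.5). Then |UT| = |T − U| = 49.3.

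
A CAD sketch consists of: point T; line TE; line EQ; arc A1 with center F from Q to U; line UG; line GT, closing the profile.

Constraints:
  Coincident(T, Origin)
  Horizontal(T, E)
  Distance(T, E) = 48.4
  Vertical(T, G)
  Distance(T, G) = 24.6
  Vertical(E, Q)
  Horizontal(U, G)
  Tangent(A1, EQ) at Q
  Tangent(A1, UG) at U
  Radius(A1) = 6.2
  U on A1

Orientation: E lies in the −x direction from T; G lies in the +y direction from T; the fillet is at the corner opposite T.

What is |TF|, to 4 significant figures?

46.04

T is at the origin; TE is horizontal with |TE| = 48.4 and E on the −x side, so E = (-48.40, 0.000). TG is vertical with |TG| = 24.6 and G on the +y side, so G = (0.000, 24.60). The virtual corner opposite T is at (-48.40, 24.60). Tangency of A1 to EQ means the radius FQ is perpendicular to EQ and since A1 is tangent to UG there, FU ⟂ UG, with radius 6.2, so the center F sits 6.2 in from both sides at F = (-42.20, 18.40). Then |TF| = |F − T| = 46.04.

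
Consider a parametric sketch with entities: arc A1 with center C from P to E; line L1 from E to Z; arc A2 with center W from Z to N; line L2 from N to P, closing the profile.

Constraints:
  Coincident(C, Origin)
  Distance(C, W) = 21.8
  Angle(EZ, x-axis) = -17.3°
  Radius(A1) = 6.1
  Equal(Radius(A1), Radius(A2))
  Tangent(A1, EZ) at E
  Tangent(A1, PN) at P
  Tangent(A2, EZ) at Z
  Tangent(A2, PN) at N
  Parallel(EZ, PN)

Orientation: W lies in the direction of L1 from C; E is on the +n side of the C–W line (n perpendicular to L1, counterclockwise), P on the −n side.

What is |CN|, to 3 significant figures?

22.6

Tangency of A1 to both parallel lines with radius 6.1 puts E and P at C ± 6.1·n: E = (1.81, 5.82), P = (-1.81, -5.82). Equal radii place Z and N the same way about W: Z = W + 6.1·n = (22.6, -0.659), N = W − 6.1·n = (19.0, -12.3). Then |CN| = |N − C| = 22.6.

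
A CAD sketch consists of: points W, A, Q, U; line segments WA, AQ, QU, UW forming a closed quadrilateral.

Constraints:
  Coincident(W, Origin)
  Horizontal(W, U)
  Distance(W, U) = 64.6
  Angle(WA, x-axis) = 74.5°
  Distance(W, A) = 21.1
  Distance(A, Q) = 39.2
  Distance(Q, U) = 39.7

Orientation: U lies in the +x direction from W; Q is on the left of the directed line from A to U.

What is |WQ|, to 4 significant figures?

54.03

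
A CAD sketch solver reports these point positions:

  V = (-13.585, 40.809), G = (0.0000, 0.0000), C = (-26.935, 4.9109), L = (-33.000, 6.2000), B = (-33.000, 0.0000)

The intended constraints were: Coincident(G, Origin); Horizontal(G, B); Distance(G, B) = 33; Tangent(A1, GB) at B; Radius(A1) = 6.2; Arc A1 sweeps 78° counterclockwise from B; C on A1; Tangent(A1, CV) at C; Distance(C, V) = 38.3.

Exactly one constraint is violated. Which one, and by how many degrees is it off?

Tangent(A1, CV) at C — off by 8.40°.

G = (0.00, 0.00) ✓; G.y = 0.00, B.y = 0.00 ✓; |GB| = 33.00 ✓; ∠(LB, BG) = 90.00° ✓; |LB| = 6.200 ✓; bearing(L→C) − bearing(L→B) = 78.00° ✓; |LC| = 6.200 ✓; ∠(LC, CV) = 98.40° ✗; |CV| = 38.30 ✓.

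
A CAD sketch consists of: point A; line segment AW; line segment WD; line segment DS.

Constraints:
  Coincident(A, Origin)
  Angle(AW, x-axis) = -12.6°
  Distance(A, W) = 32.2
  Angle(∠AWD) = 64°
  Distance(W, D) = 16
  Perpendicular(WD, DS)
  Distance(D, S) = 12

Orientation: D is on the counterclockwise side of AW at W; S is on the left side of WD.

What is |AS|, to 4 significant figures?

17.05

A is at the origin; AW runs at -12.6° with length 32.2, so W = 32.2·(cos -12.6°, sin -12.6°) = (31.42, -7.024). ∠AWD = 64.0°, so WD runs at -12.6° + (180° − 64.0°) = 103.4° from the x-axis; with |WD| = 16.0, D = W + 16.0·(cos 103.4°, sin 103.4°) = (27.72, 8.540). WD ⟂ DS; with |DS| = 12.0 on the left of WD, S = D + 12.0·(-0.9728, -0.2317) = (16.04, 5.759). Then |AS| = |S − A| = 17.05.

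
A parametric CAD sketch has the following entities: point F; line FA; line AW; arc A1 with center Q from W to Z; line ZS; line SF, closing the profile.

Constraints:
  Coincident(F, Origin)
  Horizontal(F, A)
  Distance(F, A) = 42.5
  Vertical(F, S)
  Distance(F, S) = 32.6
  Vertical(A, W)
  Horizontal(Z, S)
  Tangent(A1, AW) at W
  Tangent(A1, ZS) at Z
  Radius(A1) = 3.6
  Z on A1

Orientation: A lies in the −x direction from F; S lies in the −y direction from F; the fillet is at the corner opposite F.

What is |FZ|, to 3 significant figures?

50.8

The virtual corner opposite F is at (-42.5, -32.6). The tangent condition forces QW to be normal to AW and A1 meets ZS tangentially, so QZ is at right angles to ZS, with radius 3.6, so the center Q sits 3.6 in from both sides at Q = (-38.9, -29.0). That places the tangent points at W = (-42.5, -29.0) on AW and Z = (-38.9, -32.6) on ZS. Then |FZ| = |Z − F| = 50.8.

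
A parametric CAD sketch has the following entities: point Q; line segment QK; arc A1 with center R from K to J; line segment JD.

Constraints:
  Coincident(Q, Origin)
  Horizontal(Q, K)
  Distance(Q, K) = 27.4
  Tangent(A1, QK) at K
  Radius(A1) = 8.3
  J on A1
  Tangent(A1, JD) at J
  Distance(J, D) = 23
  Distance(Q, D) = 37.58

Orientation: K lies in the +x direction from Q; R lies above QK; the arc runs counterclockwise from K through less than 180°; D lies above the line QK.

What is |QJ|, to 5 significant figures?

36.537

Checks: |QK| = 27.40 ✓; |RJ| = 8.300 ✓; ∠(RJ, JD) = 90.00° ✓; |JD| = 23.00 ✓; |QD| = 37.58 ✓.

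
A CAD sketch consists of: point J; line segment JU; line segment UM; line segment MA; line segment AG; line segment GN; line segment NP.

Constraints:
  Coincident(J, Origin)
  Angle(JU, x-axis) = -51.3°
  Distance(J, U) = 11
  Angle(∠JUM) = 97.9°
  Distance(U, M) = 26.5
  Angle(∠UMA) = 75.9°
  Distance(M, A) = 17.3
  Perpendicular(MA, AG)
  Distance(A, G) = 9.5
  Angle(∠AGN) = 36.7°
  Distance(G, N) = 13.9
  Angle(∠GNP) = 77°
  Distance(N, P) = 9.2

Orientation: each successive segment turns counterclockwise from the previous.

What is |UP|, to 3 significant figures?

32.9

J is at the origin; JU runs at -51.3° with length 11.0, so U = (6.88, -8.58). ∠JUM = 97.9° gives UM at 30.8° from the x-axis; with |UM| = 26.5, M = (29.6, 4.98). ∠UMA = 75.9° gives MA at 135° from the x-axis; with |MA| = 17.3, A = (17.4, 17.2). MA ⟂ AG, so AG runs at -135°; with |AG| = 9.5, G = (10.7, 10.5). ∠AGN = 36.7° gives GN at 8.20° from the x-axis; with |GN| = 13.9, N = (24.5, 12.5). ∠GNP = 77.0° gives NP at 111° from the x-axis; with |NP| = 9.2, P = (21.1, 21.1). Then |UP| = |P − U| = 32.9.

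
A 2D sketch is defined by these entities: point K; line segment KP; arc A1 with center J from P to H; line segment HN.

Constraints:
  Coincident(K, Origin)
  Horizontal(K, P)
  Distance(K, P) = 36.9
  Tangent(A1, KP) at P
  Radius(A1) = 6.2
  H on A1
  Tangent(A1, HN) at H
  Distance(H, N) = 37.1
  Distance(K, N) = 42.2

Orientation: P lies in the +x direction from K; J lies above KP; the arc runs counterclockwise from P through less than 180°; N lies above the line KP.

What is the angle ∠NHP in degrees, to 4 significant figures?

114.7°

K is at the origin; KP is horizontal with |KP| = 36.9 and P on the +x side, so P = (36.90, 0.000). Tangency of A1 to KP means the radius JP is perpendicular to KP, so J = P + (0, 6.2) = (36.90, 6.200). Since JH ⟂ HN (tangency), |JN| = √(6.2² + 37.1²) = 37.61 regardless of where H sits on A1. So N lies on both circle(K, 42.2) and circle(J, 37.61); the above-KP intersection is N = (17.48, 38.41). H is the foot of the tangent from N: H = (41.61, 10.23).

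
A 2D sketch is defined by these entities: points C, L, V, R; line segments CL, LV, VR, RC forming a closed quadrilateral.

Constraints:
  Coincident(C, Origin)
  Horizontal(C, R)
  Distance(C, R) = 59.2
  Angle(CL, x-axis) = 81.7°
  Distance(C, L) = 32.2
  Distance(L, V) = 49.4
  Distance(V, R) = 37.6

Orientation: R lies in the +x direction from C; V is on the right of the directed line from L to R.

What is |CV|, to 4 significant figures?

27.66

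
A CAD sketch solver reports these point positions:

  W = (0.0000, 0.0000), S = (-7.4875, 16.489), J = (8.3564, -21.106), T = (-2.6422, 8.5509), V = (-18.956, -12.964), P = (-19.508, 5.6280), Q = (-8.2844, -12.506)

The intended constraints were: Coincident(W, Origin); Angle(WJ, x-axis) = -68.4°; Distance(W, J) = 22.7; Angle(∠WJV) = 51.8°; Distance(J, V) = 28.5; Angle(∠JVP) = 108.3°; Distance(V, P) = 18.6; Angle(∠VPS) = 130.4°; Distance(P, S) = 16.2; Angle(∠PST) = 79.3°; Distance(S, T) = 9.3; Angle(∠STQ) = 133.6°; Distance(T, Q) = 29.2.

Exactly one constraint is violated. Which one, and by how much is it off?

Distance(T, Q) = 29.2 — off by 7.40.

W = (0.00, 0.00) ✓; WJ at -68.40° ✓; |WJ| = 22.70 ✓; ∠WJV = 51.80° ✓; |JV| = 28.50 ✓; ∠JVP = 108.3° ✓; |VP| = 18.60 ✓; ∠VPS = 130.4° ✓; |PS| = 16.20 ✓; ∠PST = 79.30° ✓; |ST| = 9.300 ✓; ∠STQ = 133.6° ✓; |TQ| = 21.80 ✗.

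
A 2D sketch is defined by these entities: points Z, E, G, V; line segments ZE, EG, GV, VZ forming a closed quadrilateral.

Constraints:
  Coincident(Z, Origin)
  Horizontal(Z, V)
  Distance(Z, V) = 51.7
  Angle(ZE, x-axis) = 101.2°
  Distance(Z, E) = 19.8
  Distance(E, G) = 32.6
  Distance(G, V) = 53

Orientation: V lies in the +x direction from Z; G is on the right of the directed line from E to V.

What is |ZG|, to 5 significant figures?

12.916

Checks: |EG| = 32.60 ✓; |GV| = 53.00 ✓.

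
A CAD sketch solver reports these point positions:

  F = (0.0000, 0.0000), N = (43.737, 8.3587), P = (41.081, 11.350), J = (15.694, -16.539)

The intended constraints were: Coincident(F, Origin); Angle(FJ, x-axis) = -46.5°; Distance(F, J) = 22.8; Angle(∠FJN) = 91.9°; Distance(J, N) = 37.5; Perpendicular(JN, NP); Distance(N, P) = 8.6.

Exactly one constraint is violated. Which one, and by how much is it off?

Distance(N, P) = 8.6 — off by 4.60.

F = (0.00, 0.00) ✓; FJ at -46.50° ✓; |FJ| = 22.80 ✓; ∠FJN = 91.90° ✓; |JN| = 37.50 ✓; ∠(JN, NP) = 90.00° ✓; |NP| = 4.000 ✗.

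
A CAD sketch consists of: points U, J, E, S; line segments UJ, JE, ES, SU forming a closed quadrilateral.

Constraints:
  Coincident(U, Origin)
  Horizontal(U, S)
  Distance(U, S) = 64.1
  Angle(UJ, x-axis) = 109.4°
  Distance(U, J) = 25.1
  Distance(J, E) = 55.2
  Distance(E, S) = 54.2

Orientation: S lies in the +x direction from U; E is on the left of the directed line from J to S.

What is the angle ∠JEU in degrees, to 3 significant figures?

23.0°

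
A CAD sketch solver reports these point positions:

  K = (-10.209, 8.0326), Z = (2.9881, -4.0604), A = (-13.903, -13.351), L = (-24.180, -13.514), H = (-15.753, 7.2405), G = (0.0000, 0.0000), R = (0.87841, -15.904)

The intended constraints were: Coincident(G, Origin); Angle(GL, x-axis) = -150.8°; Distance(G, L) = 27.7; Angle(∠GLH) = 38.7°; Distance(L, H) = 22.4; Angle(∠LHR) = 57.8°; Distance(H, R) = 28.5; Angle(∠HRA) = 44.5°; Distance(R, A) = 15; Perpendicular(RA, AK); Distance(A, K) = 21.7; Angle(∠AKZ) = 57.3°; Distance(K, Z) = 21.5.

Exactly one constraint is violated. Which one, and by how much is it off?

Distance(K, Z) = 21.5 — off by 3.60.

G = (0.00, 0.00) ✓; GL at -150.8° ✓; |GL| = 27.70 ✓; ∠GLH = 38.70° ✓; |LH| = 22.40 ✓; ∠LHR = 57.80° ✓; |HR| = 28.50 ✓; ∠HRA = 44.50° ✓; |RA| = 15.00 ✓; ∠(RA, AK) = 90.00° ✓; |AK| = 21.70 ✓; ∠AKZ = 57.30° ✓; |KZ| = 17.90 ✗.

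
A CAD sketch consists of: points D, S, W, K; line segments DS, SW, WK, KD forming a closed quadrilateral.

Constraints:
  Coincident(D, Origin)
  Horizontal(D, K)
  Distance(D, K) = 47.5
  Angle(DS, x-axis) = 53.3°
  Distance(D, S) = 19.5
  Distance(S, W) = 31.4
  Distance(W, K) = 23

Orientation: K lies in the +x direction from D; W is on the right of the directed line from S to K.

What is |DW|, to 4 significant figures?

29.83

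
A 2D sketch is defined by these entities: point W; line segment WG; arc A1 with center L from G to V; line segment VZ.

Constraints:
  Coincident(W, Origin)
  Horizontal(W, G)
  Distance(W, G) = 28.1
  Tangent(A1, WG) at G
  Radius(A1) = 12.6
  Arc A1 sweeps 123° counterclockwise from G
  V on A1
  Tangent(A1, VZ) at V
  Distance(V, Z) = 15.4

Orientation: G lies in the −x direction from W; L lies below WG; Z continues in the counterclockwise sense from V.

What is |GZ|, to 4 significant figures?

32.45

W is at the origin; W and G share the same y with |WG| = 28.1 and G on the −x side, so G = (-28.10, 0.000). Tangency of A1 to WG means the radius LG is perpendicular to WG, so L = G + (0, -12.6) = (-28.10, -12.60). On A1, G sits at bearing 90° from L; a 123° counterclockwise sweep puts V at bearing 213°, so V = L + 12.6·(cos 213°, sin 213°) = (-38.67, -19.46). Tangency of A1 to VZ means the radius LV is perpendicular to VZ, so VZ runs along (−sin 213°, cos 213°); with |VZ| = 15.4, Z = (-30.28, -32.38). Then |GZ| = |Z − G| = 32.45.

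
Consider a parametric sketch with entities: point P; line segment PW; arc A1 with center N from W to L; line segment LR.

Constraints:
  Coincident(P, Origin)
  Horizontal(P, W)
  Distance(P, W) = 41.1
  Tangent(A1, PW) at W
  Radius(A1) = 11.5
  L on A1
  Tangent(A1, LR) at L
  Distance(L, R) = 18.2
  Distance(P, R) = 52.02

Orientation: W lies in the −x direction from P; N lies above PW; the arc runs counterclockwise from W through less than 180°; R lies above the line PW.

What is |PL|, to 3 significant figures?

35.6

P is at the origin; PW is horizontal with |PW| = 41.1 and W on the −x side, so W = (-41.1, 0.00). Tangency of A1 to PW means the radius NW is perpendicular to PW, so N = W + (0, 11.5) = (-41.1, 11.5). Since NL ⟂ LR (tangency), |NR| = √(11.5² + 18.2²) = 21.5 regardless of where L sits on A1. So R lies on both circle(P, 52.02) and circle(N, 21.5); the above-PW intersection is R = (-40.2, 33.0). L is the foot of the tangent from R: L = (-31.1, 17.2).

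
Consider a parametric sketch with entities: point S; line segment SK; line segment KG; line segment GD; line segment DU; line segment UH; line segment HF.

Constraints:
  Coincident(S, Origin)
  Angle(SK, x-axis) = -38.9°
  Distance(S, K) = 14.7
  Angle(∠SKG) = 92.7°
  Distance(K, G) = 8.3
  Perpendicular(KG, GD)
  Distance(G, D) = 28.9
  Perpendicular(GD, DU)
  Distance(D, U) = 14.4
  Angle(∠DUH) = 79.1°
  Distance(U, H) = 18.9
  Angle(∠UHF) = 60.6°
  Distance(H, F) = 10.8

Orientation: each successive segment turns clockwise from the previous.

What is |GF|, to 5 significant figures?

17.519

S is at the origin; SK runs at -38.9° with length 14.7, so K = (11.440, -9.2311). ∠SKG = 92.7° gives KG at -126.20° from the x-axis; with |KG| = 8.3, G = (6.5381, -15.929). The perpendicularity gives GD at right angles to KG, so GD runs at 143.80°; with |GD| = 28.9, D = (-16.783, 1.1397). GD ⟂ DU, so DU runs at 53.800°; with |DU| = 14.4, U = (-8.2783, 12.760). ∠DUH = 79.1° gives UH at -47.100° from the x-axis; with |UH| = 18.9, H = (4.5873, -1.0852). ∠UHF = 60.6° gives HF at -166.50° from the x-axis; with |HF| = 10.8, F = (-5.9143, -3.6064). Then |GF| = |F − G| = 17.519.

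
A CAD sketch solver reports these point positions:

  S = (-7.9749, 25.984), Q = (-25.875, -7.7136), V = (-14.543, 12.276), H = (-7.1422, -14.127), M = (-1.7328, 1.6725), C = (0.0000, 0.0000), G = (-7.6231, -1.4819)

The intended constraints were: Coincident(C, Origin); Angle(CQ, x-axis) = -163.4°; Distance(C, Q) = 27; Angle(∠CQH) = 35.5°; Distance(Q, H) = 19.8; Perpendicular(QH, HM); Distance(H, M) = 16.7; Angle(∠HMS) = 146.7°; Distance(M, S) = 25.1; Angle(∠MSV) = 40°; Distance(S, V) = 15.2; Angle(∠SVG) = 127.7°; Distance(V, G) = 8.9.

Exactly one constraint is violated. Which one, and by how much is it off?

Distance(V, G) = 8.9 — off by 6.50.

C = (0.00, 0.00) ✓; CQ at -163.4° ✓; |CQ| = 27.00 ✓; ∠CQH = 35.50° ✓; |QH| = 19.80 ✓; ∠(QH, HM) = 90.00° ✓; |HM| = 16.70 ✓; ∠HMS = 146.7° ✓; |MS| = 25.10 ✓; ∠MSV = 40.00° ✓; |SV| = 15.20 ✓; ∠SVG = 127.7° ✓; |VG| = 15.40 ✗.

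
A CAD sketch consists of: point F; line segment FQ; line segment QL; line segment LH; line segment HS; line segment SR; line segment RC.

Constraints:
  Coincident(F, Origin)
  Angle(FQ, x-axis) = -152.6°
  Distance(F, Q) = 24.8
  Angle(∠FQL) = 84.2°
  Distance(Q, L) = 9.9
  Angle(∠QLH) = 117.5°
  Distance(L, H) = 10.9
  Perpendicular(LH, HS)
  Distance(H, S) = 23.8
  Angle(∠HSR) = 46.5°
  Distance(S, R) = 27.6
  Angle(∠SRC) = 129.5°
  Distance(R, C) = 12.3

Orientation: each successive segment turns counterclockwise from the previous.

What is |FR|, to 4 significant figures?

30.56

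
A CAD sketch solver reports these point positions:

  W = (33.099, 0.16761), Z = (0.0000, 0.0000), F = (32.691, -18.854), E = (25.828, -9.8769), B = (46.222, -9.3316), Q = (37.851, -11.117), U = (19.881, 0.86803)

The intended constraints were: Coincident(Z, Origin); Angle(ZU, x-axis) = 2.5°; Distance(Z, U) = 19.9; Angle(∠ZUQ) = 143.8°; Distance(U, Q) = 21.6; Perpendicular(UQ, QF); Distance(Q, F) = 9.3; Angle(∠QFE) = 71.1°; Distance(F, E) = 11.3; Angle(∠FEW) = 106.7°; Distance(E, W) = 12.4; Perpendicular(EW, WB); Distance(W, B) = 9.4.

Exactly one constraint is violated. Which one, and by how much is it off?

Distance(W, B) = 9.4 — off by 6.80.

Z = (0.00, 0.00) ✓; ZU at 2.500° ✓; |ZU| = 19.90 ✓; ∠ZUQ = 143.8° ✓; |UQ| = 21.60 ✓; ∠(UQ, QF) = 90.00° ✓; |QF| = 9.300 ✓; ∠QFE = 71.10° ✓; |FE| = 11.30 ✓; ∠FEW = 106.7° ✓; |EW| = 12.40 ✓; ∠(EW, WB) = 90.00° ✓; |WB| = 16.20 ✗.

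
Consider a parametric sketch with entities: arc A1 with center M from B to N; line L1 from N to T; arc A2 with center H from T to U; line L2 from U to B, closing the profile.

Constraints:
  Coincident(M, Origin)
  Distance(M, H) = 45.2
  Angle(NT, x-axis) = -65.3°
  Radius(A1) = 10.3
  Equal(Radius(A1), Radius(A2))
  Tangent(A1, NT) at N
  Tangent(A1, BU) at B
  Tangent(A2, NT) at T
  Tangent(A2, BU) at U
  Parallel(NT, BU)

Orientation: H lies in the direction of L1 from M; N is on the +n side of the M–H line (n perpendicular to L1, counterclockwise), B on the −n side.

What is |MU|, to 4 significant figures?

46.36

Tangency of A1 to both parallel lines with radius 10.3 puts N and B at M ± 10.3·n: N = (9.358, 4.304), B = (-9.358, -4.304). Equal radii place T and U the same way about H: T = H + 10.3·n = (28.25, -36.76), U = H − 10.3·n = (9.530, -45.37). Then |MU| = |U − M| = 46.36.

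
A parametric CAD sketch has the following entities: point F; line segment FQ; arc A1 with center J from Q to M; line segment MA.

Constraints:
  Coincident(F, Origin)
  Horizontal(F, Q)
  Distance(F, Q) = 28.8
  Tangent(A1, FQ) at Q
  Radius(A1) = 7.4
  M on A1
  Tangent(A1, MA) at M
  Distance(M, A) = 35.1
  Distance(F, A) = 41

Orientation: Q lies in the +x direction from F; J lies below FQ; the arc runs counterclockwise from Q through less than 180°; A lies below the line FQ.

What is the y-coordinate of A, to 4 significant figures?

-39.16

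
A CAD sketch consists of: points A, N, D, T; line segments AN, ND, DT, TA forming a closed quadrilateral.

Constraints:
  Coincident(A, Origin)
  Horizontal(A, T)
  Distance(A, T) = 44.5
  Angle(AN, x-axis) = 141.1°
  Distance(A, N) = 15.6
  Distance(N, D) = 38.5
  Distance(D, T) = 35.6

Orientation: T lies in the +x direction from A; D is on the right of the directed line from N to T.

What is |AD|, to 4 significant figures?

23.17

A is at the origin; AT is horizontal with |AT| = 44.5 and T in +x, so T = (44.5, 0). AN runs at 141.1° with |AN| = 15.6, so N = (-12.14, 9.796). D is determined by |ND| = 38.5 and |DT| = 35.6 together: it lies at the intersection of circle(N, 38.5) and circle(T, 35.6). With |NT| = 57.48, the foot of the radical line on NT is 30.61 from N and the perpendicular offset is √(38.5² − 30.61²) = 23.35. Taking the right-of-NT solution: D = (14.04, -18.43).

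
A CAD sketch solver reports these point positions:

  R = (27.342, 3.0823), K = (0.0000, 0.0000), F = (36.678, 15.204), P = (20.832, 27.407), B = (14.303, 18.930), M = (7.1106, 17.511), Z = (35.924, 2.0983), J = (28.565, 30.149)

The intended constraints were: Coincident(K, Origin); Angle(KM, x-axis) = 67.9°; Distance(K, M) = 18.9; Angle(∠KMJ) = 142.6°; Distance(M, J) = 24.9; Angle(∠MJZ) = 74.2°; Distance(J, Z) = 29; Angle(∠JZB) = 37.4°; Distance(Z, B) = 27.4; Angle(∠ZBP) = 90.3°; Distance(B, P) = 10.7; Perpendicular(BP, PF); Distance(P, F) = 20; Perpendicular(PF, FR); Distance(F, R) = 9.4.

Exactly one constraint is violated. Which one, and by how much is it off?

Distance(F, R) = 9.4 — off by 5.90.

K = (0.00, 0.00) ✓; KM at 67.90° ✓; |KM| = 18.90 ✓; ∠KMJ = 142.6° ✓; |MJ| = 24.90 ✓; ∠MJZ = 74.20° ✓; |JZ| = 29.00 ✓; ∠JZB = 37.40° ✓; |ZB| = 27.40 ✓; ∠ZBP = 90.30° ✓; |BP| = 10.70 ✓; ∠(BP, PF) = 90.00° ✓; |PF| = 20.00 ✓; ∠(PF, FR) = 90.00° ✓; |FR| = 15.30 ✗.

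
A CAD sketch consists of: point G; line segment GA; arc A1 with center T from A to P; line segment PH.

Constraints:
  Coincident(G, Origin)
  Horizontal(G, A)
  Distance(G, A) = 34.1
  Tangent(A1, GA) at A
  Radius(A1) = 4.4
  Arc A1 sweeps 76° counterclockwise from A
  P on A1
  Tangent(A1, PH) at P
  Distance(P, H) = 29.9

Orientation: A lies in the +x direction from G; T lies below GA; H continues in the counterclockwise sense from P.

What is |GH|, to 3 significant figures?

39.5

G is at the origin; GA is horizontal with |GA| = 34.1 and A on the +x side, so A = (34.1, 0.00). The tangent condition forces TA to be normal to GA, so T = A + (0, -4.4) = (34.1, -4.40). On A1, A sits at bearing 90° from T; a 76° counterclockwise sweep puts P at bearing 166°, so P = T + 4.4·(cos 166°, sin 166°) = (29.8, -3.34). Tangency of A1 to PH means the radius TP is perpendicular to PH, so PH runs along (−sin 166°, cos 166°); with |PH| = 29.9, H = (22.6, -32.3). Then |GH| = |H − G| = 39.5.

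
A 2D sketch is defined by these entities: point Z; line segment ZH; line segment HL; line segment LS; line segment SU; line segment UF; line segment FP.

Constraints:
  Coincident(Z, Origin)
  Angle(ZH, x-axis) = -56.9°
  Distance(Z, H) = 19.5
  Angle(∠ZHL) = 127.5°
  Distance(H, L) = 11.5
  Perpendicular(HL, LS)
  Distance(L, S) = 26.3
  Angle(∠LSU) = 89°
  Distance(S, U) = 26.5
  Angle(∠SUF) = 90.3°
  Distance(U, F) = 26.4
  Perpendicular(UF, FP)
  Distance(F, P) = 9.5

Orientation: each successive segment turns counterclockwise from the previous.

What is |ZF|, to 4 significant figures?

16.27

Z is at the origin; ZH runs at -56.9° with length 19.5, so H = (10.65, -16.34). ∠ZHL = 127.5° gives HL at -4.400° from the x-axis; with |HL| = 11.5, L = (22.12, -17.22). HL ⟂ LS, so LS runs at 85.60°; with |LS| = 26.3, S = (24.13, 9.005). ∠LSU = 89.0° gives SU at 176.6° from the x-axis; with |SU| = 26.5, U = (-2.321, 10.58). ∠SUF = 90.3° gives UF at -93.70° from the x-axis; with |UF| = 26.4, F = (-4.024, -15.77). Then |ZF| = |F − Z| = 16.27.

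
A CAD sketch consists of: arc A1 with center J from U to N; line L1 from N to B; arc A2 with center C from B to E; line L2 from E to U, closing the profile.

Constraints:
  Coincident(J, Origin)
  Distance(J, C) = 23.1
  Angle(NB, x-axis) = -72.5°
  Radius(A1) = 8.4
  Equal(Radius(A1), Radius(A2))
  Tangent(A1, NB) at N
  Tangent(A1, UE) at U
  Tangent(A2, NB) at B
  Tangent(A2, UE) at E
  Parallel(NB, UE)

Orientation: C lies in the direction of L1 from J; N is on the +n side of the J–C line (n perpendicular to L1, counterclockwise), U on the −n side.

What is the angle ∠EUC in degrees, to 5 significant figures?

19.983°

The slot axis is L1's direction at -72.5°, so u = (cos -72.5°, sin -72.5°) = (0.30071, -0.95372) and n = (−sin -72.5°, cos -72.5°) = (0.95372, 0.30071). J is at the origin and C lies 23.1 along u from J, so C = 23.1·u = (6.9463, -22.031). Tangency of A1 to both parallel lines with radius 8.4 puts N and U at J ± 8.4·n: N = (8.0112, 2.5259), U = (-8.0112, -2.5259). Equal radii place B and E the same way about C: B = C + 8.4·n = (14.958, -19.505), E = C − 8.4·n = (-1.0649, -24.557). Then cos ∠EUC = UE·UC / (|UE||UC|), giving 19.983°.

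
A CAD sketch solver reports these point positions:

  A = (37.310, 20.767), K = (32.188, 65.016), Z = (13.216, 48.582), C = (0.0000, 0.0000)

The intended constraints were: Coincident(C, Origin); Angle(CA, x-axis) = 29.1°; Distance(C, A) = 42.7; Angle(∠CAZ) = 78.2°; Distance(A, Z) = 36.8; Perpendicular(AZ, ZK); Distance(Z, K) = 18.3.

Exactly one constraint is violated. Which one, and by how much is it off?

Distance(Z, K) = 18.3 — off by 6.80.

C = (0.00, 0.00) ✓; CA at 29.10° ✓; |CA| = 42.70 ✓; ∠CAZ = 78.20° ✓; |AZ| = 36.80 ✓; ∠(AZ, ZK) = 90.00° ✓; |ZK| = 25.10 ✗.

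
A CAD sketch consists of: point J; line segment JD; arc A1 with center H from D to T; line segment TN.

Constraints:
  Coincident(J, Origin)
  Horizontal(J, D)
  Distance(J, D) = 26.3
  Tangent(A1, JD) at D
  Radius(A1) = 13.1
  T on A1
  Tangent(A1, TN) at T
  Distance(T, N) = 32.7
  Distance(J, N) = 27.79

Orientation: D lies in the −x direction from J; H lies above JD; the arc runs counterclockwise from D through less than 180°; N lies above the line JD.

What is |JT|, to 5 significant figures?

17.426

J is at the origin; J and D share the same y with |JD| = 26.3 and D on the −x side, so D = (-26.300, 0.0000). Tangency of A1 to JD means the radius HD is perpendicular to JD, so H = D + (0, 13.1) = (-26.300, 13.100). Since HT ⟂ TN (tangency), |HN| = √(13.1² + 32.7²) = 35.226 regardless of where T sits on A1. So N lies on both circle(J, 27.79) and circle(H, 35.226); the above-JD intersection is N = (6.0110, 27.132). T is the foot of the tangent from N: T = (-16.988, 3.8865).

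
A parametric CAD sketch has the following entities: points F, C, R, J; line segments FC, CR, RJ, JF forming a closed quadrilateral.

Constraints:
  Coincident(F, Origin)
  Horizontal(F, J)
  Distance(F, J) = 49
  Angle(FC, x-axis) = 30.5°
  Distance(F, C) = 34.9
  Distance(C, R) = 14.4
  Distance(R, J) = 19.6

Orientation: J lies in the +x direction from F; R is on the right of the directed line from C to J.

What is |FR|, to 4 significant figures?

29.87

F is at the origin; FJ is horizontal with |FJ| = 49.0 and J in +x, so J = (49.0, 0). FC runs at 30.5° with |FC| = 34.9, so C = (30.07, 17.71). R is determined by |CR| = 14.4 and |RJ| = 19.6 together: it lies at the intersection of circle(C, 14.4) and circle(J, 19.6). With |CJ| = 25.92, the foot of the radical line on CJ is 9.552 from C and the perpendicular offset is √(14.4² − 9.552²) = 10.78. Taking the right-of-CJ solution: R = (29.68, 3.318).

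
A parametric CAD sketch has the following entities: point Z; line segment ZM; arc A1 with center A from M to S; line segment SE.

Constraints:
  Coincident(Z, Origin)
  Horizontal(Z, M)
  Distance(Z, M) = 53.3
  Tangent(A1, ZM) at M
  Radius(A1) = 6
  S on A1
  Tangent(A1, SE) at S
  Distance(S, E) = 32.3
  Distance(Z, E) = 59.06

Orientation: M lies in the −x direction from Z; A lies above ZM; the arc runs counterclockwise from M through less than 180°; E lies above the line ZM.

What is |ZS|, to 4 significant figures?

47.65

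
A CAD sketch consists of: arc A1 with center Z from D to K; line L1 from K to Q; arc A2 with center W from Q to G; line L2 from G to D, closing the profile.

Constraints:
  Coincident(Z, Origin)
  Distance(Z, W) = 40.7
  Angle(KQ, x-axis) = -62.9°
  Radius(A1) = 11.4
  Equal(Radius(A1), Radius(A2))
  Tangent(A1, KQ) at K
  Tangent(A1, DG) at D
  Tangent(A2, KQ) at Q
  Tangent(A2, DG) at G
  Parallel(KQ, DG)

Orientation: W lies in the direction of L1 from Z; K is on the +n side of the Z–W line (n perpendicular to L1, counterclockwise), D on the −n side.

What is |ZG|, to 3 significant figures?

42.3

Tangency of A1 to both parallel lines with radius 11.4 puts K and D at Z ± 11.4·n: K = (10.1, 5.19), D = (-10.1, -5.19). Equal radii place Q and G the same way about W: Q = W + 11.4·n = (28.7, -31.0), G = W − 11.4·n = (8.39, -41.4). Then |ZG| = |G − Z| = 42.3.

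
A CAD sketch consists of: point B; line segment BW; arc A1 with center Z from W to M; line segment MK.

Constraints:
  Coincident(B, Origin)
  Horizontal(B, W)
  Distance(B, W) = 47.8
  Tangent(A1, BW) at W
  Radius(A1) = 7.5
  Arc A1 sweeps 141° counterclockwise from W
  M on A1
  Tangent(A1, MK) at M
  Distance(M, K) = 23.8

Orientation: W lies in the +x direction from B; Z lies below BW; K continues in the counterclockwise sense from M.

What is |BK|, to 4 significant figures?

67.77

B is at the origin; BW is horizontal with |BW| = 47.8 and W on the +x side, so W = (47.80, 0.000). A1 meets BW tangentially, so ZW is at right angles to BW, so Z = W + (0, -7.5) = (47.80, -7.500). On A1, W sits at bearing 90° from Z; a 141° counterclockwise sweep puts M at bearing 231°, so M = Z + 7.5·(cos 231°, sin 231°) = (43.08, -13.33). The tangent condition forces ZM to be normal to MK, so MK runs along (−sin 231°, cos 231°); with |MK| = 23.8, K = (61.58, -28.31). Then |BK| = |K − B| = 67.77.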